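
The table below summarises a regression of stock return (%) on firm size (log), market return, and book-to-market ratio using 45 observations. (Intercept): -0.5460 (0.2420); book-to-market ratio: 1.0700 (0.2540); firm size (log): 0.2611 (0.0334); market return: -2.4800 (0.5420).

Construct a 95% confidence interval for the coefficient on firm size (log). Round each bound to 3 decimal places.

(0.194, 0.329)

Read off: b = 0.2611, SE = 0.0334 for firm size (log).
df = n − k − 1 = 45 − 3 − 1 = 41.
t* = t_{0.025, 41} = 2.019541.
Margin = t* × SE = 2.019541 × 0.0334 = 0.06745.
CI: 0.2611 ± 0.06745 → (0.194, 0.329).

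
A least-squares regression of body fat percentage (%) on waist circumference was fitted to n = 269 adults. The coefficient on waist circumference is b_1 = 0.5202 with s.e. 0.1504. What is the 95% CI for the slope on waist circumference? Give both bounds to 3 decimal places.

df = n − 2 = 269 − 2 = 267.
t* = t_{0.025, 267} = 1.968889.
Margin = t* × SE = 1.968889 × 0.1504 = 0.29612.
CI: 0.5202 ± 0.29612 → (0.224, 0.816).
With 95% confidence, each one-unit increase in waist circumference is associated with a change of between 0.224 and 0.816 % in body fat percentage.

(0.224, 0.816)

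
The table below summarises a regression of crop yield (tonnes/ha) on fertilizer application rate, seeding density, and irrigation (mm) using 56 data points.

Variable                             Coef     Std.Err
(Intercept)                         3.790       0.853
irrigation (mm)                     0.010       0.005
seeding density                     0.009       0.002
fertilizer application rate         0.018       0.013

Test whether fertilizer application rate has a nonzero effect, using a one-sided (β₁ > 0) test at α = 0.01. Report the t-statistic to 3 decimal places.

t = 1.385

Read off: b = 0.018, SE = 0.013 for fertilizer application rate.
H₀: β₁ = 0 vs H₁: β₁ > 0.
t = 0.018 / 0.013 = 1.385.
df = n − k − 1 = 56 − 3 − 1 = 52.
One-sided p ≈ 0.0860, which is ≥ 0.01, so fail to reject H₀.
The data do not give significant evidence that the true slope on fertilizer application rate is positive, holding the other predictors fixed.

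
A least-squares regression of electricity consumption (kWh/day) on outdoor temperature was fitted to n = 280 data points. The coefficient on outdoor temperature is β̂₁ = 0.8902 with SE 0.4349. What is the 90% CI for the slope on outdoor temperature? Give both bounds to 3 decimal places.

df = n − 2 = 280 − 2 = 278.
t* = t_{0.05, 278} = 1.650353.
Margin = t* × SE = 1.650353 × 0.4349 = 0.71774.
CI: 0.8902 ± 0.71774 → (0.172, 1.608).
With 90% confidence, each one-unit increase in outdoor temperature is associated with a change of between 0.172 and 1.608 kWh/day in electricity consumption.

(0.172, 1.608)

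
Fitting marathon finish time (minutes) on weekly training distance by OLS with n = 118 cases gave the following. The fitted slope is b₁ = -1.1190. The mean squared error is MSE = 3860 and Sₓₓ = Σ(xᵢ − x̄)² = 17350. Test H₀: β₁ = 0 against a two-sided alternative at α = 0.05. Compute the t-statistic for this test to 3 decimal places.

SE(b₁) = √(MSE/Sₓₓ) = √(3860/17350) = 0.471676.
t = -1.1190 / 0.471676 = -2.372.
df = n − 2 = 116.
Two-sided p ≈ 0.0193, which is < 0.05, so reject H₀.
There is evidence that weekly training distance is associated with marathon finish time.

t = -2.372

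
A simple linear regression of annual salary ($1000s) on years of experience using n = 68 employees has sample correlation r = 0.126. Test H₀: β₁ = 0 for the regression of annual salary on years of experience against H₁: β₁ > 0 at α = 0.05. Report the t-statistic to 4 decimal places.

t = 1.0319

t = r·√(n − 2)/√(1 − r²) = 0.126·√66/√0.984124 = 1.0319.
df = n − 2 = 66.
One-sided p ≈ 0.1530, which is ≥ 0.05, so fail to reject H₀.
The data do not give significant evidence of a linear association between years of experience and annual salary.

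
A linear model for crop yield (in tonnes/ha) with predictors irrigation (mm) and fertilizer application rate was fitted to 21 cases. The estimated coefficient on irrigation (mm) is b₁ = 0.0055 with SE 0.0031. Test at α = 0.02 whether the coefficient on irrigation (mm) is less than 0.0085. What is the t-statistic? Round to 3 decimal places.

t = -0.968

H₀: β₁ = 0.0085 vs H₁: β₁ < 0.0085.
t = (b₁ − β₁⁰)/SE = (0.0055 − 0.0085) / 0.0031 = -0.968.
df = n − k − 1 = 21 − 2 − 1 = 18.
One-sided p ≈ 0.1730, which is ≥ 0.02, so fail to reject H₀.
The data do not give significant evidence that the true slope on irrigation (mm) is below 0.0085 tonnes/ha per unit, holding the other predictors fixed.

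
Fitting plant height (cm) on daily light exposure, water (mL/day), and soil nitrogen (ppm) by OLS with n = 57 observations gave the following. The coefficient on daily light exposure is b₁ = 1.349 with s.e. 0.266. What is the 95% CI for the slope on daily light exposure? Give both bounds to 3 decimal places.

(0.815, 1.883)

df = n − k − 1 = 57 − 3 − 1 = 53.
t* = t_{0.025, 53} = 2.005746.
Margin = t* × SE = 2.005746 × 0.266 = 0.53353.
CI: 1.349 ± 0.53353 → (0.815, 1.883).
With 95% confidence, each one-unit increase in daily light exposure is associated with a change of between 0.815 and 1.883 cm in plant height, holding the other predictors fixed.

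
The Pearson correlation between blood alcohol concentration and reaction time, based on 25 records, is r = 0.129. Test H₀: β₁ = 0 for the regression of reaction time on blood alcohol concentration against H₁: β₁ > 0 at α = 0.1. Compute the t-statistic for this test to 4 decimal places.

t = r·√(n − 2)/√(1 − r²) = 0.129·√23/√0.983359 = 0.6239.
df = n − 2 = 23.
One-sided p ≈ 0.2694, which is ≥ 0.1, so fail to reject H₀.
The data do not give significant evidence of a linear association between blood alcohol concentration and reaction time.

t = 0.6239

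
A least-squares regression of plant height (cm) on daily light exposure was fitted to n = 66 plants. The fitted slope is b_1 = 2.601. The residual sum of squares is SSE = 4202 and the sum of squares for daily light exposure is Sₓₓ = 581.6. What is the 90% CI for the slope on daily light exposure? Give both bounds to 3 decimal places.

MSE = SSE/(n − 2) = 4202/64 = 65.6562.
SE(b_1) = √(MSE/Sₓₓ) = √(65.6562/581.6) = 0.33599.
df = n − 2 = 64.
t* = t_{0.05, 64} = 1.669013.
Margin = t* × SE = 1.669013 × 0.33599 = 0.56077.
CI: 2.601 ± 0.56077 → (2.040, 3.162).
With 90% confidence, each one-unit increase in daily light exposure is associated with a change of between 2.040 and 3.162 cm in plant height.

(2.040, 3.162)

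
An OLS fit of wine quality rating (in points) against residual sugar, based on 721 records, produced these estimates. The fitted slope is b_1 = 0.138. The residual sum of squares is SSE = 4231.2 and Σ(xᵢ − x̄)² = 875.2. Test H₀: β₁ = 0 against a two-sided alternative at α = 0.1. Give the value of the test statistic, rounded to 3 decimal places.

MSE = SSE/(n − 2) = 4231.2/719 = 5.88484.
SE(b_1) = √(MSE/Sₓₓ) = √(5.88484/875.2) = 0.082.
t = 0.138 / 0.082 = 1.683.
df = n − 2 = 719.
Two-sided p ≈ 0.0928, which is < 0.1, so reject H₀.
There is evidence that residual sugar is associated with wine quality rating.

t = 1.683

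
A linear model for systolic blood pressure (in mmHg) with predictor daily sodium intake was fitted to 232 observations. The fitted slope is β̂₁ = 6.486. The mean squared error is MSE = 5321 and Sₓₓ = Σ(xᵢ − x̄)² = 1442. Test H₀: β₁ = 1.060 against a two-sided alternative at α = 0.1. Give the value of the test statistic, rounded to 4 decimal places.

t = 2.8247

SE(β̂₁) = √(MSE/Sₓₓ) = √(5321/1442) = 1.92094.
t = (6.486 − 1.060) / 1.92094 = 2.8247.
df = n − 2 = 230.
Two-sided p ≈ 0.0051, which is < 0.1, so reject H₀.
There is evidence that the true slope on daily sodium intake differs from 1.060 mmHg per unit.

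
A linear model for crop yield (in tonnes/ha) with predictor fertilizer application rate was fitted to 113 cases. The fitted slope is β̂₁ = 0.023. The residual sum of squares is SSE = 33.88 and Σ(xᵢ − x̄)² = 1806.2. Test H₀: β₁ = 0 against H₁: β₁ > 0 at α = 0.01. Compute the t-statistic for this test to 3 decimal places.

t = 1.769

MSE = SSE/(n − 2) = 33.88/111 = 0.305225.
SE(β̂₁) = √(MSE/Sₓₓ) = √(0.305225/1806.2) = 0.0129995.
t = 0.023 / 0.0129995 = 1.769.
df = n − 2 = 111.
One-sided p ≈ 0.0398, which is ≥ 0.01, so fail to reject H₀.
The data do not give significant evidence that the true slope on fertilizer application rate is positive.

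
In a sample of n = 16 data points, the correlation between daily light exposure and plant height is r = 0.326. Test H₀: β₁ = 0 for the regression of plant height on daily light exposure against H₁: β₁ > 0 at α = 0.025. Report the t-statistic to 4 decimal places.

t = 1.2903

t = r·√(n − 2)/√(1 − r²) = 0.326·√14/√0.893724 = 1.2903.
df = n − 2 = 14.
One-sided p ≈ 0.1089, which is ≥ 0.025, so fail to reject H₀.
The data do not give significant evidence of a linear association between daily light exposure and plant height.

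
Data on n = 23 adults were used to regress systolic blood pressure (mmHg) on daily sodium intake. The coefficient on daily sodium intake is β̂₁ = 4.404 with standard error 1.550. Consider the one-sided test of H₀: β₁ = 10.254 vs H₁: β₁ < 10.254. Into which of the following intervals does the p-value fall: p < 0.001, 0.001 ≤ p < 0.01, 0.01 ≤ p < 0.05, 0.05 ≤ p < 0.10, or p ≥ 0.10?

t = (4.404 − 10.254) / 1.550 = -3.774.
df = n − 2 = 23 − 2 = 21.
One-sided p = P(T_{21} < t) ≈ 0.0006.
So p < 0.001.

p < 0.001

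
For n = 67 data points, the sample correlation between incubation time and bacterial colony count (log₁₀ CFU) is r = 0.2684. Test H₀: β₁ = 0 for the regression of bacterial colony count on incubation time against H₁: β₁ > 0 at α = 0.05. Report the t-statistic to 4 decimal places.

t = 2.2463

t = r·√(n − 2)/√(1 − r²) = 0.2684·√65/√0.927961 = 2.2463.
df = n − 2 = 65.
One-sided p ≈ 0.0140, which is < 0.05, so reject H₀.
There is evidence of a linear association between incubation time and bacterial colony count.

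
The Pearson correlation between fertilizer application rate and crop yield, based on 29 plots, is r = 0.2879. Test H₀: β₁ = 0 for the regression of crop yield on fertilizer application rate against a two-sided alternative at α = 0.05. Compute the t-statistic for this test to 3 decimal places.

t = 1.562

t = r·√(n − 2)/√(1 − r²) = 0.2879·√27/√0.917114 = 1.562.
df = n − 2 = 27.
Two-sided p ≈ 0.1299, which is ≥ 0.05, so fail to reject H₀.
The data do not give significant evidence of a linear association between fertilizer application rate and crop yield.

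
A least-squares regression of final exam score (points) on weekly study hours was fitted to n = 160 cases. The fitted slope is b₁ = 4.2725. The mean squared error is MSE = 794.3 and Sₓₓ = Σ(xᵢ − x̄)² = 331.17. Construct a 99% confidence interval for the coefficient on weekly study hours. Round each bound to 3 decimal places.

(0.235, 8.310)

SE(b₁) = √(MSE/Sₓₓ) = √(794.3/331.17) = 1.5487.
df = n − 2 = 158.
t* = t_{0.005, 158} = 2.607304.
Margin = t* × SE = 2.607304 × 1.5487 = 4.03793.
CI: 4.2725 ± 4.03793 → (0.235, 8.310).
With 99% confidence, each one-unit increase in weekly study hours is associated with a change of between 0.235 and 8.310 points in final exam score.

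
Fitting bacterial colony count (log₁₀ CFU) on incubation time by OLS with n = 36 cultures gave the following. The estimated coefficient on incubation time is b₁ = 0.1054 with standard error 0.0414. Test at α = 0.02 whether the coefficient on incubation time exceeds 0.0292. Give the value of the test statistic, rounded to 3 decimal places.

H₀: β₁ = 0.0292 vs H₁: β₁ > 0.0292.
t = (b₁ − β₁⁰)/SE = (0.1054 − 0.0292) / 0.0414 = 1.841.
df = n − 2 = 36 − 2 = 34.
One-sided p ≈ 0.0372, which is ≥ 0.02, so fail to reject H₀.
The data do not give significant evidence that the true slope on incubation time exceeds 0.0292 log₁₀ CFU per unit.

t = 1.841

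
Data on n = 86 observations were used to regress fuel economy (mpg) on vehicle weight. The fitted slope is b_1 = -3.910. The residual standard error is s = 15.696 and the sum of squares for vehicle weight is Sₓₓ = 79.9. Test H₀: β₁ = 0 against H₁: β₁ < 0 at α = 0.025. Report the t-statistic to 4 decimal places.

t = -2.2267

SE(b_1) = s/√Sₓₓ = 15.696/√79.9 = 1.75596.
t = -3.910 / 1.75596 = -2.2267.
df = n − 2 = 84.
One-sided p ≈ 0.0143, which is < 0.025, so reject H₀.
There is evidence that the true slope on vehicle weight is negative.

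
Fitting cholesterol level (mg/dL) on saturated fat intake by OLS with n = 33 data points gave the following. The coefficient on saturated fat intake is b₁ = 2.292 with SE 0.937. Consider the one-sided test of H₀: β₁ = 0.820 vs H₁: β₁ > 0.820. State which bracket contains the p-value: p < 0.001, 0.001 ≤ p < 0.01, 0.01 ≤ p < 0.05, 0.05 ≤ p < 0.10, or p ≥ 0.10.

0.05 ≤ p < 0.10

t = (2.292 − 0.820) / 0.937 = 1.571.
df = n − 2 = 33 − 2 = 31.
One-sided p = P(T_{31} > t) ≈ 0.0632.
So 0.05 ≤ p < 0.10.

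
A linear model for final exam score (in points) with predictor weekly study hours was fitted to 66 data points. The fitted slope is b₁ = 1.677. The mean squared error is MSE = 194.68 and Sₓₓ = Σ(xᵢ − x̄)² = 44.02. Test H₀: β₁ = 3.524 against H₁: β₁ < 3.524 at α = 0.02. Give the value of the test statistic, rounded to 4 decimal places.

SE(b₁) = √(MSE/Sₓₓ) = √(194.68/44.02) = 2.10298.
t = (1.677 − 3.524) / 2.10298 = -0.8783.
df = n − 2 = 64.
One-sided p ≈ 0.1915, which is ≥ 0.02, so fail to reject H₀.
The data do not give significant evidence that the true slope on weekly study hours is below 3.524 points per unit.

t = -0.8783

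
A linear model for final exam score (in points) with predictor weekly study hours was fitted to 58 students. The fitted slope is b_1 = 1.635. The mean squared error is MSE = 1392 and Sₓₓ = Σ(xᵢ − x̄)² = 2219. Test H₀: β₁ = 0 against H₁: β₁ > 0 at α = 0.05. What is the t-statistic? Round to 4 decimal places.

SE(b_1) = √(MSE/Sₓₓ) = √(1392/2219) = 0.792029.
t = 1.635 / 0.792029 = 2.0643.
df = n − 2 = 56.
One-sided p ≈ 0.0218, which is < 0.05, so reject H₀.
There is evidence that the true slope on weekly study hours is positive.

t = 2.0643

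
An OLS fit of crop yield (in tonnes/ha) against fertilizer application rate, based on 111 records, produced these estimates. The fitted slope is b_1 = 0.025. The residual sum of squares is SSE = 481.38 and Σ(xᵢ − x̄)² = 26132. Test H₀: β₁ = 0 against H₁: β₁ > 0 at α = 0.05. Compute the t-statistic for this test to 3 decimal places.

t = 1.923

MSE = SSE/(n − 2) = 481.38/109 = 4.41633.
SE(b_1) = √(MSE/Sₓₓ) = √(4.41633/26132) = 0.013.
t = 0.025 / 0.013 = 1.923.
df = n − 2 = 109.
One-sided p ≈ 0.0285, which is < 0.05, so reject H₀.
There is evidence that the true slope on fertilizer application rate is positive.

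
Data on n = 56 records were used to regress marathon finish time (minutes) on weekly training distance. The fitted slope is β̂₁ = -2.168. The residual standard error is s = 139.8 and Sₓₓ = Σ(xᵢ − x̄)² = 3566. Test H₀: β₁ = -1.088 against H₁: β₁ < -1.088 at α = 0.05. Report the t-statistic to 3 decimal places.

t = -0.461

SE(β̂₁) = s/√Sₓₓ = 139.8/√3566 = 2.34108.
t = (-2.168 − (-1.088)) / 2.34108 = -0.461.
df = n − 2 = 54.
One-sided p ≈ 0.3232, which is ≥ 0.05, so fail to reject H₀.
The data do not give significant evidence that the true slope on weekly training distance is below -1.088 minutes per unit.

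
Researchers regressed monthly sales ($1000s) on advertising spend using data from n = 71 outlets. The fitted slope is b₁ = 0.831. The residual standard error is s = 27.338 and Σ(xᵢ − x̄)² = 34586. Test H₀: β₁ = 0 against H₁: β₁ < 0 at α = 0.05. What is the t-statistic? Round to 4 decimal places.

t = 5.6531

SE(b₁) = s/√Sₓₓ = 27.338/√34586 = 0.147.
t = 0.831 / 0.147 = 5.6531.
df = n − 2 = 69.
One-sided p ≈ 1.0000, which is ≥ 0.05, so fail to reject H₀.
The data do not give significant evidence that the true slope on advertising spend is negative.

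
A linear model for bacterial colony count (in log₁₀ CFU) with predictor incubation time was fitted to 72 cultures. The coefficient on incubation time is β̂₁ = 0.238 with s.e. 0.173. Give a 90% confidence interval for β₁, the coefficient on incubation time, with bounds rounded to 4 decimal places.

(-0.0504, 0.5264)

df = n − 2 = 72 − 2 = 70.
t* = t_{0.05, 70} = 1.666914.
Margin = t* × SE = 1.666914 × 0.173 = 0.288376.
CI: 0.238 ± 0.288376 → (-0.0504, 0.5264).
With 90% confidence, each one-unit increase in incubation time is associated with a change of between -0.0504 and 0.5264 log₁₀ CFU in bacterial colony count.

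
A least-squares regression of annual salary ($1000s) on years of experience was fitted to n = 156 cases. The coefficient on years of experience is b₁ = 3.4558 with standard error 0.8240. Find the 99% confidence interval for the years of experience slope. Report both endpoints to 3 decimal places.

df = n − 2 = 156 − 2 = 154.
t* = t_{0.005, 154} = 2.608131.
Margin = t* × SE = 2.608131 × 0.8240 = 2.14910.
CI: 3.4558 ± 2.14910 → (1.307, 5.605).
With 99% confidence, each one-unit increase in years of experience is associated with a change of between 1.307 and 5.605 $1000s in annual salary.

(1.307, 5.605)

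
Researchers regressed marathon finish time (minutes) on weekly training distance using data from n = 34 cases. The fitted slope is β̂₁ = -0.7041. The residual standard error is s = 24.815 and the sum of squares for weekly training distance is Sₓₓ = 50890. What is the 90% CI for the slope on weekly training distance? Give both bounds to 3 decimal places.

(-0.890, -0.518)

SE(β̂₁) = s/√Sₓₓ = 24.815/√50890 = 0.110001.
df = n − 2 = 32.
t* = t_{0.05, 32} = 1.693889.
Margin = t* × SE = 1.693889 × 0.110001 = 0.18633.
CI: -0.7041 ± 0.18633 → (-0.890, -0.518).
With 90% confidence, each one-unit increase in weekly training distance is associated with a change of between -0.890 and -0.518 minutes in marathon finish time.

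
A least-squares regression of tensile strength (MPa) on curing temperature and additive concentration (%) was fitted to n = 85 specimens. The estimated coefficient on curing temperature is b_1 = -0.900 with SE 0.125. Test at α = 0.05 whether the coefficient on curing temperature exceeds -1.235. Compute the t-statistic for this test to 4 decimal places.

t = 2.6800

H₀: β₁ = -1.235 vs H₁: β₁ > -1.235.
t = (b_1 − β₁⁰)/SE = (-0.900 − (-1.235)) / 0.125 = 2.6800.
df = n − k − 1 = 85 − 2 − 1 = 82.
One-sided p ≈ 0.0044, which is < 0.05, so reject H₀.
There is evidence that the true slope on curing temperature exceeds -1.235 MPa per unit, holding the other predictors fixed.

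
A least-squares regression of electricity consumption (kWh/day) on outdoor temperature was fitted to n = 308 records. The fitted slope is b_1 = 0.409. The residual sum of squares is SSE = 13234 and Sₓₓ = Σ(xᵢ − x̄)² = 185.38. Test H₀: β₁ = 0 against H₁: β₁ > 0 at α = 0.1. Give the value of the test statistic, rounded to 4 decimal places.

MSE = SSE/(n − 2) = 13234/306 = 43.2484.
SE(b_1) = √(MSE/Sₓₓ) = √(43.2484/185.38) = 0.483007.
t = 0.409 / 0.483007 = 0.8468.
df = n − 2 = 306.
One-sided p ≈ 0.1989, which is ≥ 0.1, so fail to reject H₀.
The data do not give significant evidence that the true slope on outdoor temperature is positive.

t = 0.8468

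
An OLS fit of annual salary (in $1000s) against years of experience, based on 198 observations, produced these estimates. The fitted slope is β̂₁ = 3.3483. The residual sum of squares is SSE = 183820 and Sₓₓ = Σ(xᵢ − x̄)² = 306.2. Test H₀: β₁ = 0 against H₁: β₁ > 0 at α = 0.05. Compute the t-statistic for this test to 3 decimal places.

t = 1.913

MSE = SSE/(n − 2) = 183820/196 = 937.857.
SE(β̂₁) = √(MSE/Sₓₓ) = √(937.857/306.2) = 1.75011.
t = 3.3483 / 1.75011 = 1.913.
df = n − 2 = 196.
One-sided p ≈ 0.0286, which is < 0.05, so reject H₀.
There is evidence that the true slope on years of experience is positive.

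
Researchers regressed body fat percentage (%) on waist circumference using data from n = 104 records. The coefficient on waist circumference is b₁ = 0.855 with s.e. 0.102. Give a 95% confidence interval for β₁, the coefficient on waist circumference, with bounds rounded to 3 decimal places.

(0.653, 1.057)

df = n − 2 = 104 − 2 = 102.
t* = t_{0.025, 102} = 1.983495.
Margin = t* × SE = 1.983495 × 0.102 = 0.20232.
CI: 0.855 ± 0.20232 → (0.653, 1.057).
With 95% confidence, each one-unit increase in waist circumference is associated with a change of between 0.653 and 1.057 % in body fat percentage.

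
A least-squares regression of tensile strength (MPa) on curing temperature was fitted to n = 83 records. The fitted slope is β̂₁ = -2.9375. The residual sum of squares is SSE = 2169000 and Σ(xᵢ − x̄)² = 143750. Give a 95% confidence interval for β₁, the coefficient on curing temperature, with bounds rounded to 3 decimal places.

(-3.796, -2.079)

MSE = SSE/(n − 2) = 2169000/81 = 26777.8.
SE(β̂₁) = √(MSE/Sₓₓ) = √(26777.8/143750) = 0.431602.
df = n − 2 = 81.
t* = t_{0.025, 81} = 1.989686.
Margin = t* × SE = 1.989686 × 0.431602 = 0.85875.
CI: -2.9375 ± 0.85875 → (-3.796, -2.079).
With 95% confidence, each one-unit increase in curing temperature is associated with a change of between -3.796 and -2.079 MPa in tensile strength.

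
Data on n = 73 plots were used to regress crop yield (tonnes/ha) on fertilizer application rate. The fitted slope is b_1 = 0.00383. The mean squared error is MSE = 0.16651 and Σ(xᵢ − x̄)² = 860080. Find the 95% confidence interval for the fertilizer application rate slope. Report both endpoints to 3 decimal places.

(0.003, 0.005)

SE(b_1) = √(MSE/Sₓₓ) = √(0.16651/860080) = 0.000439998.
df = n − 2 = 71.
t* = t_{0.025, 71} = 1.993943.
Margin = t* × SE = 1.993943 × 0.000439998 = 0.00088.
CI: 0.00383 ± 0.00088 → (0.003, 0.005).
With 95% confidence, each one-unit increase in fertilizer application rate is associated with a change of between 0.003 and 0.005 tonnes/ha in crop yield.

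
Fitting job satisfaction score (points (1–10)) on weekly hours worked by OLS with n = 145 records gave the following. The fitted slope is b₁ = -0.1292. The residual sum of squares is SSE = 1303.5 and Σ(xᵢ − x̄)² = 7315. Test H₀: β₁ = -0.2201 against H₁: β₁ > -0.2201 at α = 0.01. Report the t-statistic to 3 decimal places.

MSE = SSE/(n − 2) = 1303.5/143 = 9.11538.
SE(b₁) = √(MSE/Sₓₓ) = √(9.11538/7315) = 0.0353005.
t = (-0.1292 − (-0.2201)) / 0.0353005 = 2.575.
df = n − 2 = 143.
One-sided p ≈ 0.0055, which is < 0.01, so reject H₀.
There is evidence that the true slope on weekly hours worked exceeds -0.2201 points (1–10) per unit.

t = 2.575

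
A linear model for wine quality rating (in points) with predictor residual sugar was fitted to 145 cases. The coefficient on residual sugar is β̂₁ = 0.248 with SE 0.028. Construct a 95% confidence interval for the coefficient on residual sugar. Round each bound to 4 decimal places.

df = n − 2 = 145 − 2 = 143.
t* = t_{0.025, 143} = 1.976692.
Margin = t* × SE = 1.976692 × 0.028 = 0.055347.
CI: 0.248 ± 0.055347 → (0.1927, 0.3033).
With 95% confidence, each one-unit increase in residual sugar is associated with a change of between 0.1927 and 0.3033 points in wine quality rating.

(0.1927, 0.3033)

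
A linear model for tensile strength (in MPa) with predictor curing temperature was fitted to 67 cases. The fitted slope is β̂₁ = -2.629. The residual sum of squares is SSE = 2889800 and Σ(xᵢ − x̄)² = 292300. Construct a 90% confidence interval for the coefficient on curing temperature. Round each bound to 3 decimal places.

(-3.280, -1.978)

MSE = SSE/(n − 2) = 2889800/65 = 44458.5.
SE(β̂₁) = √(MSE/Sₓₓ) = √(44458.5/292300) = 0.389998.
df = n − 2 = 65.
t* = t_{0.05, 65} = 1.668636.
Margin = t* × SE = 1.668636 × 0.389998 = 0.65077.
CI: -2.629 ± 0.65077 → (-3.280, -1.978).
With 90% confidence, each one-unit increase in curing temperature is associated with a change of between -3.280 and -1.978 MPa in tensile strength.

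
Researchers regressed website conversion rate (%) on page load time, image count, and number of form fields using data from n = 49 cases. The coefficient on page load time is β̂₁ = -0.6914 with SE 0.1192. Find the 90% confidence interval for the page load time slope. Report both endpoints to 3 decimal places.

df = n − k − 1 = 49 − 3 − 1 = 45.
t* = t_{0.05, 45} = 1.679427.
Margin = t* × SE = 1.679427 × 0.1192 = 0.20019.
CI: -0.6914 ± 0.20019 → (-0.892, -0.491).
With 90% confidence, each one-unit increase in page load time is associated with a change of between -0.892 and -0.491 % in website conversion rate, holding the other predictors fixed.

(-0.892, -0.491)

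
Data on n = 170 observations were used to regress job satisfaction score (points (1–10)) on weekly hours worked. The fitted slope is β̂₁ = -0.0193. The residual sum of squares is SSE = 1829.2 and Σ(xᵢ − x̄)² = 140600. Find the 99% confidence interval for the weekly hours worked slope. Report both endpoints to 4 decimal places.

(-0.0422, 0.0036)

MSE = SSE/(n − 2) = 1829.2/168 = 10.8881.
SE(β̂₁) = √(MSE/Sₓₓ) = √(10.8881/140600) = 0.00880001.
df = n − 2 = 168.
t* = t_{0.005, 168} = 2.60541.
Margin = t* × SE = 2.60541 × 0.00880001 = 0.022928.
CI: -0.0193 ± 0.022928 → (-0.0422, 0.0036).
With 99% confidence, each one-unit increase in weekly hours worked is associated with a change of between -0.0422 and 0.0036 points (1–10) in job satisfaction score.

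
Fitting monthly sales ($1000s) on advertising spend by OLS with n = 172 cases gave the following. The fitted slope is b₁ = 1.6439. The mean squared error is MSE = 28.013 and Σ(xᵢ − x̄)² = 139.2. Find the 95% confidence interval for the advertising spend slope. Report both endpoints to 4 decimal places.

(0.7584, 2.5294)

SE(b₁) = √(MSE/Sₓₓ) = √(28.013/139.2) = 0.448601.
df = n − 2 = 170.
t* = t_{0.025, 170} = 1.974017.
Margin = t* × SE = 1.974017 × 0.448601 = 0.885546.
CI: 1.6439 ± 0.885546 → (0.7584, 2.5294).
With 95% confidence, each one-unit increase in advertising spend is associated with a change of between 0.7584 and 2.5294 $1000s in monthly sales.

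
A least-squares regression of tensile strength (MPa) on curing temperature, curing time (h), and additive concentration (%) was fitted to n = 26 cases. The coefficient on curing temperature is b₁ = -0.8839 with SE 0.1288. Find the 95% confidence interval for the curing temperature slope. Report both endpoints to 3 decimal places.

df = n − k − 1 = 26 − 3 − 1 = 22.
t* = t_{0.025, 22} = 2.073873.
Margin = t* × SE = 2.073873 × 0.1288 = 0.26711.
CI: -0.8839 ± 0.26711 → (-1.151, -0.617).
With 95% confidence, each one-unit increase in curing temperature is associated with a change of between -1.151 and -0.617 MPa in tensile strength, holding the other predictors fixed.

(-1.151, -0.617)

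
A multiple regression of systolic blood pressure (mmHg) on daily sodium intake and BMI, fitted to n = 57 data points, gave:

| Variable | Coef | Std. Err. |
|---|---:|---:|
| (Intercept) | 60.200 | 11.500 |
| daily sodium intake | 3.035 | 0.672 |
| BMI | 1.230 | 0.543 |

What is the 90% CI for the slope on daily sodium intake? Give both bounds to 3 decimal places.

Read off: b = 3.035, SE = 0.672 for daily sodium intake.
df = n − k − 1 = 57 − 2 − 1 = 54.
t* = t_{0.05, 54} = 1.673565.
Margin = t* × SE = 1.673565 × 0.672 = 1.12464.
CI: 3.035 ± 1.12464 → (1.910, 4.160).

(1.910, 4.160)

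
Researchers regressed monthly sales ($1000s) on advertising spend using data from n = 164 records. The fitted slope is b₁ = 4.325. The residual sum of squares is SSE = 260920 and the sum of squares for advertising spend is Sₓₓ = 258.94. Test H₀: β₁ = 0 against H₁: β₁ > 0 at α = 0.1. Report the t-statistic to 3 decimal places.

t = 1.734

MSE = SSE/(n − 2) = 260920/162 = 1610.62.
SE(b₁) = √(MSE/Sₓₓ) = √(1610.62/258.94) = 2.494.
t = 4.325 / 2.494 = 1.734.
df = n − 2 = 162.
One-sided p ≈ 0.0424, which is < 0.1, so reject H₀.
There is evidence that the true slope on advertising spend is positive.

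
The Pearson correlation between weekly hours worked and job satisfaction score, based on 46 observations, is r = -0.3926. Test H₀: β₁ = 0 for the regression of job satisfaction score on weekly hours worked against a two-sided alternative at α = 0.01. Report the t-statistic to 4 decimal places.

t = r·√(n − 2)/√(1 − r²) = -0.3926·√44/√0.845865 = -2.8316.
df = n − 2 = 44.
Two-sided p ≈ 0.0070, which is < 0.01, so reject H₀.
There is evidence of a linear association between weekly hours worked and job satisfaction score.

t = -2.8316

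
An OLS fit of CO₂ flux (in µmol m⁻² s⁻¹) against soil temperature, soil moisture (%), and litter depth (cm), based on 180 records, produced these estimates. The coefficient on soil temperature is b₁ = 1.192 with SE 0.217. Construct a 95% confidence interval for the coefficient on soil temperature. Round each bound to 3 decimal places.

df = n − k − 1 = 180 − 3 − 1 = 176.
t* = t_{0.025, 176} = 1.973534.
Margin = t* × SE = 1.973534 × 0.217 = 0.42826.
CI: 1.192 ± 0.42826 → (0.764, 1.620).
With 95% confidence, each one-unit increase in soil temperature is associated with a change of between 0.764 and 1.620 µmol m⁻² s⁻¹ in CO₂ flux, holding the other predictors fixed.

(0.764, 1.620)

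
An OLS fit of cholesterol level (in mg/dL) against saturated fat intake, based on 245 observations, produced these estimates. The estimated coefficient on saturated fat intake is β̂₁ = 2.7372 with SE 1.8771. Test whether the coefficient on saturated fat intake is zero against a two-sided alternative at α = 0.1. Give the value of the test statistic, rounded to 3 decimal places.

t = 1.458

H₀: β₁ = 0 vs H₁: β₁ ≠ 0.
t = (β̂₁ − β₁⁰)/SE = 2.7372 / 1.8771 = 1.458.
df = n − 2 = 245 − 2 = 243.
Two-sided p ≈ 0.1461, which is ≥ 0.1, so fail to reject H₀.
The data do not give significant evidence of an association between saturated fat intake and cholesterol level.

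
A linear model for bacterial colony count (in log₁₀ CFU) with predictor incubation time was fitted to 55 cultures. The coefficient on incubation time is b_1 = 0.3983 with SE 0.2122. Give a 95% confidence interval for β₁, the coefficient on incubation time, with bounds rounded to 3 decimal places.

df = n − 2 = 55 − 2 = 53.
t* = t_{0.025, 53} = 2.005746.
Margin = t* × SE = 2.005746 × 0.2122 = 0.42562.
CI: 0.3983 ± 0.42562 → (-0.027, 0.824).
With 95% confidence, each one-unit increase in incubation time is associated with a change of between -0.027 and 0.824 log₁₀ CFU in bacterial colony count.

(-0.027, 0.824)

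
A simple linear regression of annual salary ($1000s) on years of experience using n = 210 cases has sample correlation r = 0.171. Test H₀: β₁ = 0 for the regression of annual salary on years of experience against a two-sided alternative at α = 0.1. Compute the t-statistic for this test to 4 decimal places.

t = r·√(n − 2)/√(1 − r²) = 0.171·√208/√0.970759 = 2.5031.
df = n − 2 = 208.
Two-sided p ≈ 0.0131, which is < 0.1, so reject H₀.
There is evidence of a linear association between years of experience and annual salary.

t = 2.5031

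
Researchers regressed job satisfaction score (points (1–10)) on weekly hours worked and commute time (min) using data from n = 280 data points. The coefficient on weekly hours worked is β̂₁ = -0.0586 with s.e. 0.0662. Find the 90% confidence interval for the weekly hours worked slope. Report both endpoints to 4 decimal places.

(-0.1679, 0.0507)

df = n − k − 1 = 280 − 2 − 1 = 277.
t* = t_{0.05, 277} = 1.650373.
Margin = t* × SE = 1.650373 × 0.0662 = 0.109255.
CI: -0.0586 ± 0.109255 → (-0.1679, 0.0507).
With 90% confidence, each one-unit increase in weekly hours worked is associated with a change of between -0.1679 and 0.0507 points (1–10) in job satisfaction score, holding the other predictors fixed.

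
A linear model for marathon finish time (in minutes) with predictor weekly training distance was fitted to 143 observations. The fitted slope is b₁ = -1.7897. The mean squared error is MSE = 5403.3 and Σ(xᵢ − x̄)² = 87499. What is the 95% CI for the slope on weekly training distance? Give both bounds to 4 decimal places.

SE(b₁) = √(MSE/Sₓₓ) = √(5403.3/87499) = 0.248501.
df = n − 2 = 141.
t* = t_{0.025, 141} = 1.976931.
Margin = t* × SE = 1.976931 × 0.248501 = 0.491269.
CI: -1.7897 ± 0.491269 → (-2.2810, -1.2984).
With 95% confidence, each one-unit increase in weekly training distance is associated with a change of between -2.2810 and -1.2984 minutes in marathon finish time.

(-2.2810, -1.2984)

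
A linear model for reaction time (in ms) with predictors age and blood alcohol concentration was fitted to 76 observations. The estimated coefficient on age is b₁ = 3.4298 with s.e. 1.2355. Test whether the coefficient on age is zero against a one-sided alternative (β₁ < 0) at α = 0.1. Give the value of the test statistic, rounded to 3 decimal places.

H₀: β₁ = 0 vs H₁: β₁ < 0.
t = (b₁ − β₁⁰)/SE = 3.4298 / 1.2355 = 2.776.
df = n − k − 1 = 76 − 2 − 1 = 73.
One-sided p ≈ 0.9965, which is ≥ 0.1, so fail to reject H₀.
The data do not give significant evidence that the true slope on age is negative, holding the other predictors fixed.

t = 2.776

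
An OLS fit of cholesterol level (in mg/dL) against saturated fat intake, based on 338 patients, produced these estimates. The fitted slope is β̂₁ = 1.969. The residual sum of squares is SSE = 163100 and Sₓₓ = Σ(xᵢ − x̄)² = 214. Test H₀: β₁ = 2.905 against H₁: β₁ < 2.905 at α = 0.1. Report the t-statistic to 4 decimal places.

MSE = SSE/(n − 2) = 163100/336 = 485.417.
SE(β̂₁) = √(MSE/Sₓₓ) = √(485.417/214) = 1.50609.
t = (1.969 − 2.905) / 1.50609 = -0.6215.
df = n − 2 = 336.
One-sided p ≈ 0.2674, which is ≥ 0.1, so fail to reject H₀.
The data do not give significant evidence that the true slope on saturated fat intake is below 2.905 mg/dL per unit.

t = -0.6215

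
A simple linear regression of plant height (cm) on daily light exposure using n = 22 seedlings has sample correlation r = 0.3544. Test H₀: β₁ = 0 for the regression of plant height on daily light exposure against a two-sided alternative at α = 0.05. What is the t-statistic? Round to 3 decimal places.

t = 1.695

t = r·√(n − 2)/√(1 − r²) = 0.3544·√20/√0.874401 = 1.695.
df = n − 2 = 20.
Two-sided p ≈ 0.1056, which is ≥ 0.05, so fail to reject H₀.
The data do not give significant evidence of a linear association between daily light exposure and plant height.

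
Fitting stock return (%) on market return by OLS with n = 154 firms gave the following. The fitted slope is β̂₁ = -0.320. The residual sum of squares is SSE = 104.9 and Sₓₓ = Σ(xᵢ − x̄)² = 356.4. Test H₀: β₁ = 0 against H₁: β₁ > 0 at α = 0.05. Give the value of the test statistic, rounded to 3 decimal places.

MSE = SSE/(n − 2) = 104.9/152 = 0.690132.
SE(β̂₁) = √(MSE/Sₓₓ) = √(0.690132/356.4) = 0.0440045.
t = -0.320 / 0.0440045 = -7.272.
df = n − 2 = 152.
One-sided p ≈ 1.0000, which is ≥ 0.05, so fail to reject H₀.
The data do not give significant evidence that the true slope on market return is positive.

t = -7.272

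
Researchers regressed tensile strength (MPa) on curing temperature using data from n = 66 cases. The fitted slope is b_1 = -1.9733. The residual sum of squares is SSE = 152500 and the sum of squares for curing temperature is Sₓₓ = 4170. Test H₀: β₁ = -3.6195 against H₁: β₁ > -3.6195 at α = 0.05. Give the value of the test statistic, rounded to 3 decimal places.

MSE = SSE/(n − 2) = 152500/64 = 2382.81.
SE(b_1) = √(MSE/Sₓₓ) = √(2382.81/4170) = 0.755922.
t = (-1.9733 − (-3.6195)) / 0.755922 = 2.178.
df = n − 2 = 64.
One-sided p ≈ 0.0166, which is < 0.05, so reject H₀.
There is evidence that the true slope on curing temperature exceeds -3.6195 MPa per unit.

t = 2.178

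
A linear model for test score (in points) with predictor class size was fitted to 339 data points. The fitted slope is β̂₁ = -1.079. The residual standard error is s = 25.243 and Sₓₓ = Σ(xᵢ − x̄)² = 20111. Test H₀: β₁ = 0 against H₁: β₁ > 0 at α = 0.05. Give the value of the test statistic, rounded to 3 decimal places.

t = -6.062

SE(β̂₁) = s/√Sₓₓ = 25.243/√20111 = 0.178002.
t = -1.079 / 0.178002 = -6.062.
df = n − 2 = 337.
One-sided p ≈ 1.0000, which is ≥ 0.05, so fail to reject H₀.
The data do not give significant evidence that the true slope on class size is positive.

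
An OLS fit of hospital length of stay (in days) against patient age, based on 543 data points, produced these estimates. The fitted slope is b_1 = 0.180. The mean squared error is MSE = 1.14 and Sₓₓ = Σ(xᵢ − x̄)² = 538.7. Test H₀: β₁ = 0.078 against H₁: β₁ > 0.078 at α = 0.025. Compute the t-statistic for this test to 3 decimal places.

SE(b_1) = √(MSE/Sₓₓ) = √(1.14/538.7) = 0.0460022.
t = (0.180 − 0.078) / 0.0460022 = 2.217.
df = n − 2 = 541.
One-sided p ≈ 0.0135, which is < 0.025, so reject H₀.
There is evidence that the true slope on patient age exceeds 0.078 days per unit.

t = 2.217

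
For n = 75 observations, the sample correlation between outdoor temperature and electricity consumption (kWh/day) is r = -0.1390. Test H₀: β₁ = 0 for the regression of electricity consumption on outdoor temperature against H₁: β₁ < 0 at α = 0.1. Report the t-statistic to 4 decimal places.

t = -1.1993

t = r·√(n − 2)/√(1 − r²) = -0.1390·√73/√0.980679 = -1.1993.
df = n − 2 = 73.
One-sided p ≈ 0.1172, which is ≥ 0.1, so fail to reject H₀.
The data do not give significant evidence of a linear association between outdoor temperature and electricity consumption.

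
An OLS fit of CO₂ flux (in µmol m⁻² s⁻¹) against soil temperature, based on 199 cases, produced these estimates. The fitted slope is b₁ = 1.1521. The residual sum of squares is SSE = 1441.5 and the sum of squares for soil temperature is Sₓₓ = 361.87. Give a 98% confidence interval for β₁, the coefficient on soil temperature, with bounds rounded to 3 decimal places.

(0.819, 1.486)

MSE = SSE/(n − 2) = 1441.5/197 = 7.31726.
SE(b₁) = √(MSE/Sₓₓ) = √(7.31726/361.87) = 0.142199.
df = n − 2 = 197.
t* = t_{0.01, 197} = 2.345425.
Margin = t* × SE = 2.345425 × 0.142199 = 0.33352.
CI: 1.1521 ± 0.33352 → (0.819, 1.486).
With 98% confidence, each one-unit increase in soil temperature is associated with a change of between 0.819 and 1.486 µmol m⁻² s⁻¹ in CO₂ flux.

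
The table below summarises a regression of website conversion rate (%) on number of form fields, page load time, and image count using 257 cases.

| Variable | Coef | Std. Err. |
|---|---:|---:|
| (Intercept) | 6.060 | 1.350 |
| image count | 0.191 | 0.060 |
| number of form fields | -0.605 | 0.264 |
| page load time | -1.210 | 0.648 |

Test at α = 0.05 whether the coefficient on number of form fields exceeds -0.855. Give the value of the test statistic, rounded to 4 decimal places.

Read off: b = -0.605, SE = 0.264 for number of form fields.
H₀: β₁ = -0.855 vs H₁: β₁ > -0.855.
t = (-0.605 − (-0.855)) / 0.264 = 0.9470.
df = n − k − 1 = 257 − 3 − 1 = 253.
One-sided p ≈ 0.1723, which is ≥ 0.05, so fail to reject H₀.
The data do not give significant evidence that the true slope on number of form fields exceeds -0.855 % per unit, holding the other predictors fixed.

t = 0.9470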